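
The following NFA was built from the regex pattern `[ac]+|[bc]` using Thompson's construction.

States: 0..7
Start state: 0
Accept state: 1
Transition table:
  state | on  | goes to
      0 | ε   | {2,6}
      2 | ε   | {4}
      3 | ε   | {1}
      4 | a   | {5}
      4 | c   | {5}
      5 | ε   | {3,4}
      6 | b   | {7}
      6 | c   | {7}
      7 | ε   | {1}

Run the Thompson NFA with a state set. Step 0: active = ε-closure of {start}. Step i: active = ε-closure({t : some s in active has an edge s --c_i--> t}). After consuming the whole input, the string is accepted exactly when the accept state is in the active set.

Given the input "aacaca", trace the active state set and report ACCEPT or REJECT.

S₀ = ε-closure({0}) = {0,2,4,6}
'a' @ 1: {1,3,4,5}  (accept∈set)
'a' @ 2: {1,3,4,5}  (accept∈set)
'c' @ 3: {1,3,4,5}  (accept∈set)
'a' @ 4: {1,3,4,5}  (accept∈set)
'c' @ 5: {1,3,4,5}  (accept∈set)
'a' @ 6: {1,3,4,5}  (accept∈set)
after full input: {1,3,4,5}  (accept=1 in)

Answer: ACCEPT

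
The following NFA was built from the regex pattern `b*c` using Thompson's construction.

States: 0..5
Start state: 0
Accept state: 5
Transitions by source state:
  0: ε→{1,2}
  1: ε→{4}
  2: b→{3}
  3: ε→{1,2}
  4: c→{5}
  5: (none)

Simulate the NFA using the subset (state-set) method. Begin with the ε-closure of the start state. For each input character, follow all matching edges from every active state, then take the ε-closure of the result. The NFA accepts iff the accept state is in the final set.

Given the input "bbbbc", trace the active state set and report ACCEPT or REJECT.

Answer: ACCEPT

Trace:
start: ε-closure({0}) = {0,1,2,4}
'b' @ 1: {1,2,3,4}
'b' @ 2: {1,2,3,4}
'b' @ 3: {1,2,3,4}
'b' @ 4: {1,2,3,4}
'c' @ 5: {5}  (accept∈set)
end set {5} — state 5 in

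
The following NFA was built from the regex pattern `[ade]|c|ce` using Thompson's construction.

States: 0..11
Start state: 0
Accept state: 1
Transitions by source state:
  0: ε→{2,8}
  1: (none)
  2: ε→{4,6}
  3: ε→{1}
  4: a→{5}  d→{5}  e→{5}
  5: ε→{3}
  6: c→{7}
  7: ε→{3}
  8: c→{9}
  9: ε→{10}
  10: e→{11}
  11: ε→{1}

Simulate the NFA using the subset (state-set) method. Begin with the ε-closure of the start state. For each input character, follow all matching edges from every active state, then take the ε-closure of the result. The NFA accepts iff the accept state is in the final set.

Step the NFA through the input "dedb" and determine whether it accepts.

Answer: REJECT

Steps:
S₀ = ε-closure({0}) = {0,2,4,6,8}
'd' @ 1: {1,3,5}  (accept∈set)
'e' @ 2: {}  — no active states
rest 'db' ignored (set empty)
final: {}; accept 1 not in set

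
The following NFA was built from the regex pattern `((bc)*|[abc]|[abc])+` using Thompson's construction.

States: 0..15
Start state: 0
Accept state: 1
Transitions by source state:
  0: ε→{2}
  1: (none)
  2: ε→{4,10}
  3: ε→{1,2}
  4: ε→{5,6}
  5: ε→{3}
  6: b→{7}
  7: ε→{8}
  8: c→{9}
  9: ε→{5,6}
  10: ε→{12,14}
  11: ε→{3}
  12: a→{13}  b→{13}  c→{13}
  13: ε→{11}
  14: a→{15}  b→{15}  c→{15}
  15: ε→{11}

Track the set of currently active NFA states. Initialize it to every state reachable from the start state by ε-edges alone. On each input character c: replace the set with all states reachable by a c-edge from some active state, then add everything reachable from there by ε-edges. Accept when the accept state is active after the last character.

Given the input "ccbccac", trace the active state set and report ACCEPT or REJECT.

Answer: ACCEPT

Derivation:
S₀ = ε-closure({0}) = {0,1,2,3,4,5,6,10,12,14}
'c' @ 1: {1,2,3,4,5,6,10,11,12,13,14,15}  [accepting]
'c' @ 2: {1,2,3,4,5,6,10,11,12,13,14,15}  [accepting]
'b' @ 3: {1,2,3,4,5,6,7,8,10,11,12,13,14,15}  [accepting]
'c' @ 4: {1,2,3,4,5,6,9,10,11,12,13,14,15}  [accepting]
'c' @ 5: {1,2,3,4,5,6,10,11,12,13,14,15}  [accepting]
'a' @ 6: {1,2,3,4,5,6,10,11,12,13,14,15}  [accepting]
'c' @ 7: {1,2,3,4,5,6,10,11,12,13,14,15}  [accepting]
final: {1,2,3,4,5,6,10,11,12,13,14,15}; accept 1 in set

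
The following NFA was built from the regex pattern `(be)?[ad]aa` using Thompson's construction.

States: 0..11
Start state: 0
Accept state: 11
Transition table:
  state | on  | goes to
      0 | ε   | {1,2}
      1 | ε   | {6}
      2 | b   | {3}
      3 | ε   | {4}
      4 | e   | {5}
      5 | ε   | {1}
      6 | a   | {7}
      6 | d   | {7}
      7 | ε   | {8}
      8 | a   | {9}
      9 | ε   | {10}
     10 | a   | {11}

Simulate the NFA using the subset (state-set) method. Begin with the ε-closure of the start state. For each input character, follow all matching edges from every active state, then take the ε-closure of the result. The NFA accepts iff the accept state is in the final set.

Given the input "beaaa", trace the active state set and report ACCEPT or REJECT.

S₀ = ε-closure({0}) = {0,1,2,6}
'b' @ 1: {3,4}
'e' @ 2: {1,5,6}
'a' @ 3: {7,8}
'a' @ 4: {9,10}
'a' @ 5: {11}  [accepting]
after full input: {11}  (accept=11 in)

Answer: ACCEPT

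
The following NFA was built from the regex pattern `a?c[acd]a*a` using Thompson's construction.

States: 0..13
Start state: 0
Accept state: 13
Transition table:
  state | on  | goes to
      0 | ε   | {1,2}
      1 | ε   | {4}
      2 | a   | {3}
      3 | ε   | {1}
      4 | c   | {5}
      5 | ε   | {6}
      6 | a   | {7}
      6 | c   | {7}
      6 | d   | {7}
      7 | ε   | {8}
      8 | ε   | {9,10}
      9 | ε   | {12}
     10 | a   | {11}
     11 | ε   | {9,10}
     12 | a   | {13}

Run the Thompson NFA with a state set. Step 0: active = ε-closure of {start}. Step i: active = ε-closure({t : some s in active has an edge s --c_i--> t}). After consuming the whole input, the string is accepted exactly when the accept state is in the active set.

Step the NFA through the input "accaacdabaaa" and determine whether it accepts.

Answer: REJECT

Steps:
start: ε-closure({0}) = {0,1,2,4}
'a' @ 1: {1,3,4}
'c' @ 2: {5,6}
'c' @ 3: {7,8,9,10,12}
'a' @ 4: {9,10,11,12,13}  ✓accept
'a' @ 5: {9,10,11,12,13}  ✓accept
'c' @ 6: {}  — state set empty
rest 'dabaaa' ignored (set empty)
final: {}; accept 13 not in set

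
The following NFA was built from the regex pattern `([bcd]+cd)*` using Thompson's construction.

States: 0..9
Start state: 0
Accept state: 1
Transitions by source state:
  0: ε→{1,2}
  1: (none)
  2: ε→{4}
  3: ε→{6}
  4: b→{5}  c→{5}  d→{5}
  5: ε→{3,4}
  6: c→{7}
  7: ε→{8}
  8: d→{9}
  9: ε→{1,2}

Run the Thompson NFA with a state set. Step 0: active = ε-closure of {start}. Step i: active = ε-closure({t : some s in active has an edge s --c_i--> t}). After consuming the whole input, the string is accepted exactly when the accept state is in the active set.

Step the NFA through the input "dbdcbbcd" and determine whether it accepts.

Answer: ACCEPT

Trace:
start: ε-closure({0}) = {0,1,2,4}
'd' @ 1: {3,4,5,6}
'b' @ 2: {3,4,5,6}
'd' @ 3: {3,4,5,6}
'c' @ 4: {3,4,5,6,7,8}
'b' @ 5: {3,4,5,6}
'b' @ 6: {3,4,5,6}
'c' @ 7: {3,4,5,6,7,8}
'd' @ 8: {1,2,3,4,5,6,9}  (accept∈set)
final: {1,2,3,4,5,6,9}; accept 1 in set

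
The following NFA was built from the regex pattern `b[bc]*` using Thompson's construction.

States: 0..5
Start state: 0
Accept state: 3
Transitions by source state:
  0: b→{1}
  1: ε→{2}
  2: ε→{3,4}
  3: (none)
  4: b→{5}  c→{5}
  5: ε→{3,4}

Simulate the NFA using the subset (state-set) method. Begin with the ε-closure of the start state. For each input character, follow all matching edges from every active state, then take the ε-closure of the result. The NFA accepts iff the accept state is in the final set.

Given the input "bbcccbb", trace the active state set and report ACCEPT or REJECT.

Answer: ACCEPT

Steps:
S₀ = ε-closure({0}) = {0}
'b' @ 1: {1,2,3,4}  (accept∈set)
'b' @ 2: {3,4,5}  (accept∈set)
'c' @ 3: {3,4,5}  (accept∈set)
'c' @ 4: {3,4,5}  (accept∈set)
'c' @ 5: {3,4,5}  (accept∈set)
'b' @ 6: {3,4,5}  (accept∈set)
'b' @ 7: {3,4,5}  (accept∈set)
final: {3,4,5}; accept 3 in set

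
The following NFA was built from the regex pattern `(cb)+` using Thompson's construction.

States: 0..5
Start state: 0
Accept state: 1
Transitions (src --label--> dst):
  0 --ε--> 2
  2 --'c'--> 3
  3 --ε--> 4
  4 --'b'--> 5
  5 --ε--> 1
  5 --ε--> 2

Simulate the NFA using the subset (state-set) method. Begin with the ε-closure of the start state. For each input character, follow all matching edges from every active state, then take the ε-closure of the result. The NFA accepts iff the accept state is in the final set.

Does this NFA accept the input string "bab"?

S₀ = ε-closure({0}) = {0,2}
'b' @ 1: {}  — dead — no transitions
rest 'ab' ignored (set empty)
after full input: {}  (accept=1 not in)

Answer: REJECT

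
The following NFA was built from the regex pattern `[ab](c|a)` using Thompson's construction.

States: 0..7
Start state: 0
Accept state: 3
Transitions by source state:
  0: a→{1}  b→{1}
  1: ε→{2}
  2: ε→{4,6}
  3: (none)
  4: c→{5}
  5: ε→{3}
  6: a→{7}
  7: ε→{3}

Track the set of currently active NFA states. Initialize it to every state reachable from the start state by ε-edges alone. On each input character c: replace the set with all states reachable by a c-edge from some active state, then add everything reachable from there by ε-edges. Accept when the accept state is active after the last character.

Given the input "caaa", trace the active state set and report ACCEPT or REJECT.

start: ε-closure({0}) = {0}
'c' @ 1: {}  — no active states
rest 'aaa' ignored (set empty)
end set {} — state 3 not in

Answer: REJECT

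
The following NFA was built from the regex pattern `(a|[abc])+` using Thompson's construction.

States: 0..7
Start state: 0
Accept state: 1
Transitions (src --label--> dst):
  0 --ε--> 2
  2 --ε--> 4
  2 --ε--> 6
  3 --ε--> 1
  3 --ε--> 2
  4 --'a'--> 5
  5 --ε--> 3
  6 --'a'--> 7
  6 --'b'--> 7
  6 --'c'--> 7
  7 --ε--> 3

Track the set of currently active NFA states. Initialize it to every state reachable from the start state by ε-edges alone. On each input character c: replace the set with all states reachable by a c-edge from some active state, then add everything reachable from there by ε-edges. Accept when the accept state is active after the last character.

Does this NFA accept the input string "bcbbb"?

S₀ = ε-closure({0}) = {0,2,4,6}
'b' @ 1: {1,2,3,4,6,7}  ✓accept
'c' @ 2: {1,2,3,4,6,7}  ✓accept
'b' @ 3: {1,2,3,4,6,7}  ✓accept
'b' @ 4: {1,2,3,4,6,7}  ✓accept
'b' @ 5: {1,2,3,4,6,7}  ✓accept
after full input: {1,2,3,4,6,7}  (accept=1 in)

Answer: ACCEPT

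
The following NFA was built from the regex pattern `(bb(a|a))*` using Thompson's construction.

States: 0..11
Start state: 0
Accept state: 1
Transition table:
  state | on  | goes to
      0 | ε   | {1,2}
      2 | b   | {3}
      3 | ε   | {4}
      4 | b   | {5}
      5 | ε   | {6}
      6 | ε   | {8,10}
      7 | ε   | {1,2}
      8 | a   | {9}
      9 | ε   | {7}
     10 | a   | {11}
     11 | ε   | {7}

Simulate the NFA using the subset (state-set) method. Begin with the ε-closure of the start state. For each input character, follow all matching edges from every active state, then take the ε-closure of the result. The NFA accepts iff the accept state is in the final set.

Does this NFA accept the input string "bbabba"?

S₀ = ε-closure({0}) = {0,1,2}
'b' @ 1: {3,4}
'b' @ 2: {5,6,8,10}
'a' @ 3: {1,2,7,9,11}  ✓accept
'b' @ 4: {3,4}
'b' @ 5: {5,6,8,10}
'a' @ 6: {1,2,7,9,11}  ✓accept
after full input: {1,2,7,9,11}  (accept=1 in)

Answer: ACCEPT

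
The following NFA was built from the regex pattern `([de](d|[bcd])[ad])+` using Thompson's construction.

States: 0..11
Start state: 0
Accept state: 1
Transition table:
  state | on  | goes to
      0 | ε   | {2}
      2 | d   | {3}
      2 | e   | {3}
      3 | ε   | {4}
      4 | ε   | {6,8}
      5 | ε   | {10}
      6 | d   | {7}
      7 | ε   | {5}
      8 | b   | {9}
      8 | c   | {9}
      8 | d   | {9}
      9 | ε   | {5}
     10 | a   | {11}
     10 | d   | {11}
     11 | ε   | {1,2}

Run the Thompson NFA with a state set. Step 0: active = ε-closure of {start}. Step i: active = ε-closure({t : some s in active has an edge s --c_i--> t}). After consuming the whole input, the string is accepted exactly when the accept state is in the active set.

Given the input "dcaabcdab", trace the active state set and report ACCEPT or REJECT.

Answer: REJECT

Derivation:
start: ε-closure({0}) = {0,2}
'd' @ 1: {3,4,6,8}
'c' @ 2: {5,9,10}
'a' @ 3: {1,2,11}  [accepting]
'a' @ 4: {}  — dead — no transitions
rest 'bcdab' ignored (set empty)
end set {} — state 1 not in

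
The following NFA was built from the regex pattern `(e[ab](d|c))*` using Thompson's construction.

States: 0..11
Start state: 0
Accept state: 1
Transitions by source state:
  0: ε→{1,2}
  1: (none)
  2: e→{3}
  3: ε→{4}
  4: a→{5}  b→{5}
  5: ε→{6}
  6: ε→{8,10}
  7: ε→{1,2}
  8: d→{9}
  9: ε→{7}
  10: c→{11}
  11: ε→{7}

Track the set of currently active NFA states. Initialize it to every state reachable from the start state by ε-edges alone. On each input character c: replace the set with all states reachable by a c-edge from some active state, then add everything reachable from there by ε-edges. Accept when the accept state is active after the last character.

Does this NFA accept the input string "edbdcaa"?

S₀ = ε-closure({0}) = {0,1,2}
'e' @ 1: {3,4}
'd' @ 2: {}  — no active states
rest 'bdcaa' ignored (set empty)
after full input: {}  (accept=1 not in)

Answer: REJECT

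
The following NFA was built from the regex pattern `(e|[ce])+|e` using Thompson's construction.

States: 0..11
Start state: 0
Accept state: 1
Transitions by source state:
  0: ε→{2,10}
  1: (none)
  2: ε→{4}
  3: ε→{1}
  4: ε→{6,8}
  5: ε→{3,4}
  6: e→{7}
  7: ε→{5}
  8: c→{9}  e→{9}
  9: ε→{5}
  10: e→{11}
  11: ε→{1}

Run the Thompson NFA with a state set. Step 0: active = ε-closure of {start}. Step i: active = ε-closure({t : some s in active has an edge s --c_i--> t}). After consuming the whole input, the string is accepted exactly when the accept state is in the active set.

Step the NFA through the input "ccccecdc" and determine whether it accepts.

initial (ε-close {0}): {0,2,4,6,8,10}
'c' @ 1: {1,3,4,5,6,8,9}  (accept∈set)
'c' @ 2: {1,3,4,5,6,8,9}  (accept∈set)
'c' @ 3: {1,3,4,5,6,8,9}  (accept∈set)
'c' @ 4: {1,3,4,5,6,8,9}  (accept∈set)
'e' @ 5: {1,3,4,5,6,7,8,9}  (accept∈set)
'c' @ 6: {1,3,4,5,6,8,9}  (accept∈set)
'd' @ 7: {}  — no active states
rest 'c' ignored (set empty)
end set {} — state 1 not in

Answer: REJECT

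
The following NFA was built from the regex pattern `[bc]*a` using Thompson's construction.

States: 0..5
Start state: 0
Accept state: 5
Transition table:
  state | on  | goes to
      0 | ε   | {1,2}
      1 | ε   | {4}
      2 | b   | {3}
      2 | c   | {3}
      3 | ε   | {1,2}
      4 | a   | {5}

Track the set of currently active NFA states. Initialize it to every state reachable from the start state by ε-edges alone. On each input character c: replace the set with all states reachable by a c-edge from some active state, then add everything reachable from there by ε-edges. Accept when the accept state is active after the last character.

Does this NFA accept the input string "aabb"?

S₀ = ε-closure({0}) = {0,1,2,4}
'a' @ 1: {5}  [accepting]
'a' @ 2: {}  — state set empty
rest 'bb' ignored (set empty)
final: {}; accept 5 not in set

Answer: REJECT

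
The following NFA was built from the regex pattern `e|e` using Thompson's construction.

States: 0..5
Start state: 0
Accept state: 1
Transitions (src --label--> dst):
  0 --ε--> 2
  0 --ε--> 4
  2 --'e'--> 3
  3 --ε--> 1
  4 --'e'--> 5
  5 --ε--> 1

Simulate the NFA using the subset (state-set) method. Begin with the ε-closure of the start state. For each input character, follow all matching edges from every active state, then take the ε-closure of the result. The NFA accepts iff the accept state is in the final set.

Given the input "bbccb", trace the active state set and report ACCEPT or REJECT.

Answer: REJECT

Derivation:
start: ε-closure({0}) = {0,2,4}
'b' @ 1: {}  — dead — no transitions
rest 'bccb' ignored (set empty)
end set {} — state 1 not in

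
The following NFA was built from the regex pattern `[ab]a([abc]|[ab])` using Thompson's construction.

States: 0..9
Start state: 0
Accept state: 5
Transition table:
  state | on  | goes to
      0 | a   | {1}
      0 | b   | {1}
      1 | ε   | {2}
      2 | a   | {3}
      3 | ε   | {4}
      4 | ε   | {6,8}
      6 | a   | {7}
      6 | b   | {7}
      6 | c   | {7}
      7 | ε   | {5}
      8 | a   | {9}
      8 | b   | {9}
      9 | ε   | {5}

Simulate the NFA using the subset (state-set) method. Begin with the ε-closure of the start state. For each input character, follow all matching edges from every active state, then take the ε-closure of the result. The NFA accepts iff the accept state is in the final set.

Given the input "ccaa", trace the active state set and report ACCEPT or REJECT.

Answer: REJECT

Trace:
S₀ = ε-closure({0}) = {0}
'c' @ 1: {}  — no active states
rest 'caa' ignored (set empty)
end set {} — state 5 not in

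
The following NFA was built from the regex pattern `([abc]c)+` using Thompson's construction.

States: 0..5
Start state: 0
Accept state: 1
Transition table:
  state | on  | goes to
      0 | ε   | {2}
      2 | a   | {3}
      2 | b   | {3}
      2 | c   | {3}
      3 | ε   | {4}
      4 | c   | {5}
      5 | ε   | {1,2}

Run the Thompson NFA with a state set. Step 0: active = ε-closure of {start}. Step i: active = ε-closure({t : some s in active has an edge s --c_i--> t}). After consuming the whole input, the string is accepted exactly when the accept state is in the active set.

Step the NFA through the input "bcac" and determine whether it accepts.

initial (ε-close {0}): {0,2}
'b' @ 1: {3,4}
'c' @ 2: {1,2,5}  ✓accept
'a' @ 3: {3,4}
'c' @ 4: {1,2,5}  ✓accept
final: {1,2,5}; accept 1 in set

Answer: ACCEPT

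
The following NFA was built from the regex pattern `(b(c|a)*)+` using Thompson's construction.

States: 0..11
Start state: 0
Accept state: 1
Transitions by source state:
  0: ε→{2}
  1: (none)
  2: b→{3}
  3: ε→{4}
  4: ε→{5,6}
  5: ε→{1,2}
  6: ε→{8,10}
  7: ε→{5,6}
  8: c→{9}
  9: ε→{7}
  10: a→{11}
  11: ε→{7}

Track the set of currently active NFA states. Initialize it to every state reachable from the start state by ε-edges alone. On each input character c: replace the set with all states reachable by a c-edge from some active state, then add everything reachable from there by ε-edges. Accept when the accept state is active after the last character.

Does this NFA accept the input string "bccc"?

S₀ = ε-closure({0}) = {0,2}
'b' @ 1: {1,2,3,4,5,6,8,10}  ✓accept
'c' @ 2: {1,2,5,6,7,8,9,10}  ✓accept
'c' @ 3: {1,2,5,6,7,8,9,10}  ✓accept
'c' @ 4: {1,2,5,6,7,8,9,10}  ✓accept
end set {1,2,5,6,7,8,9,10} — state 1 in

Answer: ACCEPT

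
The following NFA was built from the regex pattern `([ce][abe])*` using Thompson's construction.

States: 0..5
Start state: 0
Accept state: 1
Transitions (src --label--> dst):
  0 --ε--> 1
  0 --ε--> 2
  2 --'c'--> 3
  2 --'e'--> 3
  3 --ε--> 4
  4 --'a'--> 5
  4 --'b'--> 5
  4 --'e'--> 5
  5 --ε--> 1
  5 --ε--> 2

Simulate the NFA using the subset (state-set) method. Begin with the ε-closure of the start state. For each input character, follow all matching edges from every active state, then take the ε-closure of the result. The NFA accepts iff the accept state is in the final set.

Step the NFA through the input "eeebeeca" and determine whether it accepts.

S₀ = ε-closure({0}) = {0,1,2}
'e' @ 1: {3,4}
'e' @ 2: {1,2,5}  ✓accept
'e' @ 3: {3,4}
'b' @ 4: {1,2,5}  ✓accept
'e' @ 5: {3,4}
'e' @ 6: {1,2,5}  ✓accept
'c' @ 7: {3,4}
'a' @ 8: {1,2,5}  ✓accept
end set {1,2,5} — state 1 in

Answer: ACCEPT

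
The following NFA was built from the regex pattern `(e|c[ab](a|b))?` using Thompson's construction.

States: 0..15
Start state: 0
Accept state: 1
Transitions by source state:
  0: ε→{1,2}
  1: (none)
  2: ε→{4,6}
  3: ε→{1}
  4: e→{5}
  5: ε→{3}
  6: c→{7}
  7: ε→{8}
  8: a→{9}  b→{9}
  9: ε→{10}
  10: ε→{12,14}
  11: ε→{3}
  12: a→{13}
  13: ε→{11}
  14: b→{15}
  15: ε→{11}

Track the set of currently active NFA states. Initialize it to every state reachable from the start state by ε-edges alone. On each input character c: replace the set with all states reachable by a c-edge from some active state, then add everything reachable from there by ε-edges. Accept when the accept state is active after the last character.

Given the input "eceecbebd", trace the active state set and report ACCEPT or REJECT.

S₀ = ε-closure({0}) = {0,1,2,4,6}
'e' @ 1: {1,3,5}  (accept∈set)
'c' @ 2: {}  — no active states
rest 'eecbebd' ignored (set empty)
after full input: {}  (accept=1 not in)

Answer: REJECT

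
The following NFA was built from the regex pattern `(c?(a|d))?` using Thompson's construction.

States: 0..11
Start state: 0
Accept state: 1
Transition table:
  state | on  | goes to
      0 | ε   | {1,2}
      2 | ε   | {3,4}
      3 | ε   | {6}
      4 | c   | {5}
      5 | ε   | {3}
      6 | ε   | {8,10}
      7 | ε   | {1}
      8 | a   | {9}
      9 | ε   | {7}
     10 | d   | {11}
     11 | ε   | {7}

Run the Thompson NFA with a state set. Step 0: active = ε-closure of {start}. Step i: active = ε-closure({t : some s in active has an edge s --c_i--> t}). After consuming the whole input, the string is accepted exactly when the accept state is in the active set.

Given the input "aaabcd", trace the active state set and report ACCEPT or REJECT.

S₀ = ε-closure({0}) = {0,1,2,3,4,6,8,10}
'a' @ 1: {1,7,9}  ✓accept
'a' @ 2: {}  — dead — no transitions
rest 'abcd' ignored (set empty)
end set {} — state 1 not in

Answer: REJECT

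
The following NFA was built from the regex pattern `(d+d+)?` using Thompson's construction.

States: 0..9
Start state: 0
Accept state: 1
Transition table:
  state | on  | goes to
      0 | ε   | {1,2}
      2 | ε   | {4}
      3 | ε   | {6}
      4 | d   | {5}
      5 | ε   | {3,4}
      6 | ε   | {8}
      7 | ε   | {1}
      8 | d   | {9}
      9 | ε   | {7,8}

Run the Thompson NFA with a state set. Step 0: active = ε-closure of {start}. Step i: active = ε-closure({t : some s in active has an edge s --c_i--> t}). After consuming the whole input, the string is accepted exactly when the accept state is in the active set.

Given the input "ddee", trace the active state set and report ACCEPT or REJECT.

Answer: REJECT

Trace:
S₀ = ε-closure({0}) = {0,1,2,4}
'd' @ 1: {3,4,5,6,8}
'd' @ 2: {1,3,4,5,6,7,8,9}  (accept∈set)
'e' @ 3: {}  — no active states
rest 'e' ignored (set empty)
end set {} — state 1 not in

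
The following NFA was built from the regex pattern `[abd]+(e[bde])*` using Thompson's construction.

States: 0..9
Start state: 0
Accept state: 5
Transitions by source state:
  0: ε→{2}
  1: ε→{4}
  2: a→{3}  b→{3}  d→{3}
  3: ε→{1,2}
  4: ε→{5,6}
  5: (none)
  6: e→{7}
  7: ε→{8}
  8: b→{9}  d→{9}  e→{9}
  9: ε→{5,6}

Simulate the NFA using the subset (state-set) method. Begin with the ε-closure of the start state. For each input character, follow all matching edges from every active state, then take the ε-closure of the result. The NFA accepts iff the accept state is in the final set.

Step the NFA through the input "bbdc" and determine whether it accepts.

Answer: REJECT

Trace:
start: ε-closure({0}) = {0,2}
'b' @ 1: {1,2,3,4,5,6}  (accept∈set)
'b' @ 2: {1,2,3,4,5,6}  (accept∈set)
'd' @ 3: {1,2,3,4,5,6}  (accept∈set)
'c' @ 4: {}  — state set empty
end set {} — state 5 not in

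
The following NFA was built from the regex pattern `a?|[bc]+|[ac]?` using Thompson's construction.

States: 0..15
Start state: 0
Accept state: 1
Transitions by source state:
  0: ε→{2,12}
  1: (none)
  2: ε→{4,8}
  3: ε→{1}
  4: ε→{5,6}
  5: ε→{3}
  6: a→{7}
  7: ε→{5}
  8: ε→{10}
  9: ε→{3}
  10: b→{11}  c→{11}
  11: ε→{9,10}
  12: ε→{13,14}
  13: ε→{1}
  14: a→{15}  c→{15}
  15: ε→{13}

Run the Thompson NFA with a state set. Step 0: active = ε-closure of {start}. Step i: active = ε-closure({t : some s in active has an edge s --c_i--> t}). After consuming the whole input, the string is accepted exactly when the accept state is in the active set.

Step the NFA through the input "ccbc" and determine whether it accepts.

Answer: ACCEPT

Derivation:
initial (ε-close {0}): {0,1,2,3,4,5,6,8,10,12,13,14}
'c' @ 1: {1,3,9,10,11,13,15}  ✓accept
'c' @ 2: {1,3,9,10,11}  ✓accept
'b' @ 3: {1,3,9,10,11}  ✓accept
'c' @ 4: {1,3,9,10,11}  ✓accept
end set {1,3,9,10,11} — state 1 in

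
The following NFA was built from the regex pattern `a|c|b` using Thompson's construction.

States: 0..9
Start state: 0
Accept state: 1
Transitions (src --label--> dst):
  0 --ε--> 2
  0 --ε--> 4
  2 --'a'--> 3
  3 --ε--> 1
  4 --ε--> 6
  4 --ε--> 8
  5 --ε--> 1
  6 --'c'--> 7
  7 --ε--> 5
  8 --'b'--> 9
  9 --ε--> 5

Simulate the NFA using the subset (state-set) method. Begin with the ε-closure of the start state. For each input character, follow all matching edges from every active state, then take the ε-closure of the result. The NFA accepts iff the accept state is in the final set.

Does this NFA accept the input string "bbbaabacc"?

start: ε-closure({0}) = {0,2,4,6,8}
'b' @ 1: {1,5,9}  ✓accept
'b' @ 2: {}  — state set empty
rest 'baabacc' ignored (set empty)
final: {}; accept 1 not in set

Answer: REJECT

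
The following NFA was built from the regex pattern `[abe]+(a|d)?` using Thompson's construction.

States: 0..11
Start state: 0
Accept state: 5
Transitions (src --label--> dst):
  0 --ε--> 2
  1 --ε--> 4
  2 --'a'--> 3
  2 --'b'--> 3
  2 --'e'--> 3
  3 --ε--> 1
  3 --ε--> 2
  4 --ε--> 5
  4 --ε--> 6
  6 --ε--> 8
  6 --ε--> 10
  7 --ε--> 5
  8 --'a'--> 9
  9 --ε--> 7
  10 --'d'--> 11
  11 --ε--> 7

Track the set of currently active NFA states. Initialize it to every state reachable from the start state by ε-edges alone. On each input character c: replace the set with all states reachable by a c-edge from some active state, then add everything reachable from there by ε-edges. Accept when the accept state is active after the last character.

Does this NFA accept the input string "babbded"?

Answer: REJECT

Derivation:
S₀ = ε-closure({0}) = {0,2}
'b' @ 1: {1,2,3,4,5,6,8,10}  (accept∈set)
'a' @ 2: {1,2,3,4,5,6,7,8,9,10}  (accept∈set)
'b' @ 3: {1,2,3,4,5,6,8,10}  (accept∈set)
'b' @ 4: {1,2,3,4,5,6,8,10}  (accept∈set)
'd' @ 5: {5,7,11}  (accept∈set)
'e' @ 6: {}  — state set empty
rest 'd' ignored (set empty)
end set {} — state 5 not in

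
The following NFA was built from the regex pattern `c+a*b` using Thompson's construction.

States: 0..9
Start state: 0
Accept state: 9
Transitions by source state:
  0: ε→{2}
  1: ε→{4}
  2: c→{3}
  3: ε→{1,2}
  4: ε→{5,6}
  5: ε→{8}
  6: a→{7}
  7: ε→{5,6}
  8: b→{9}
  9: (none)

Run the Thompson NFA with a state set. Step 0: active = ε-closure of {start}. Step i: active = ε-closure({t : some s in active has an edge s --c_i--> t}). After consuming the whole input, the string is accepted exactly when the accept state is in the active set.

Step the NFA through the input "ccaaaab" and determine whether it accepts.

Answer: ACCEPT

Trace:
start: ε-closure({0}) = {0,2}
'c' @ 1: {1,2,3,4,5,6,8}
'c' @ 2: {1,2,3,4,5,6,8}
'a' @ 3: {5,6,7,8}
'a' @ 4: {5,6,7,8}
'a' @ 5: {5,6,7,8}
'a' @ 6: {5,6,7,8}
'b' @ 7: {9}  [accepting]
end set {9} — state 9 in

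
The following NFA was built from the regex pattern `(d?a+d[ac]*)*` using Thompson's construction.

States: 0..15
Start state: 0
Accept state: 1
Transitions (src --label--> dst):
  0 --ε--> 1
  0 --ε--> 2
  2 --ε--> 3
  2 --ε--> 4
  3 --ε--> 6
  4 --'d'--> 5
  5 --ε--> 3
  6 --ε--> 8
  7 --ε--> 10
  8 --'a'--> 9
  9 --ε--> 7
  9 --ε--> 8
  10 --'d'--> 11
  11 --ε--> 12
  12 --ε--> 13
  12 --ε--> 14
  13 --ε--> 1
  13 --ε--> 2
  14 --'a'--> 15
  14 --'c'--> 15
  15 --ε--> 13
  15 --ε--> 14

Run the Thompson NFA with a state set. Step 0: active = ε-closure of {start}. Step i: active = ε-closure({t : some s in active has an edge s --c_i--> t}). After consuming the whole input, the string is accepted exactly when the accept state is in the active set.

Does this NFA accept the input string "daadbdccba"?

initial (ε-close {0}): {0,1,2,3,4,6,8}
'd' @ 1: {3,5,6,8}
'a' @ 2: {7,8,9,10}
'a' @ 3: {7,8,9,10}
'd' @ 4: {1,2,3,4,6,8,11,12,13,14}  ✓accept
'b' @ 5: {}  — dead — no transitions
rest 'dccba' ignored (set empty)
after full input: {}  (accept=1 not in)

Answer: REJECT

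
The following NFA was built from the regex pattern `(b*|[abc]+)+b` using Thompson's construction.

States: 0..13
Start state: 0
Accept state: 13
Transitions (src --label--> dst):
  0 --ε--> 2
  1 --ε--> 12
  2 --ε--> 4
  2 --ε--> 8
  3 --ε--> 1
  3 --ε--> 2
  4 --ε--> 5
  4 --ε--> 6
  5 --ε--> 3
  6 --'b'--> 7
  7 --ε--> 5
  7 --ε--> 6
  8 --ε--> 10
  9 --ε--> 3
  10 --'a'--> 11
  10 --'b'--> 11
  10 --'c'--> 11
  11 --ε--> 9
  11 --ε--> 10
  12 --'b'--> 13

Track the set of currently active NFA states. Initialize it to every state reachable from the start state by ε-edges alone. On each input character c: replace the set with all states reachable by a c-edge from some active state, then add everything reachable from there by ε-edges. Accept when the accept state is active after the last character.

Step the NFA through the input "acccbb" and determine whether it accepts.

Answer: ACCEPT

Derivation:
start: ε-closure({0}) = {0,1,2,3,4,5,6,8,10,12}
'a' @ 1: {1,2,3,4,5,6,8,9,10,11,12}
'c' @ 2: {1,2,3,4,5,6,8,9,10,11,12}
'c' @ 3: {1,2,3,4,5,6,8,9,10,11,12}
'c' @ 4: {1,2,3,4,5,6,8,9,10,11,12}
'b' @ 5: {1,2,3,4,5,6,7,8,9,10,11,12,13}  (accept∈set)
'b' @ 6: {1,2,3,4,5,6,7,8,9,10,11,12,13}  (accept∈set)
end set {1,2,3,4,5,6,7,8,9,10,11,12,13} — state 13 in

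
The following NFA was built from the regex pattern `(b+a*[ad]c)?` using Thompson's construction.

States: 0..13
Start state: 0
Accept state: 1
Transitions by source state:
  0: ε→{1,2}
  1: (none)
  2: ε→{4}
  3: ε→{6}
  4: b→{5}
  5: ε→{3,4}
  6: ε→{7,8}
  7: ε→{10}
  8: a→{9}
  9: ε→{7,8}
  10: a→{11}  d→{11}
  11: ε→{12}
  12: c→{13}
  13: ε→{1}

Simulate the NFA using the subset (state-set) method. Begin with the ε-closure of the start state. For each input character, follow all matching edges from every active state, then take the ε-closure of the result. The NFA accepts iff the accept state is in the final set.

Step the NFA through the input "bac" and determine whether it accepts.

initial (ε-close {0}): {0,1,2,4}
'b' @ 1: {3,4,5,6,7,8,10}
'a' @ 2: {7,8,9,10,11,12}
'c' @ 3: {1,13}  (accept∈set)
final: {1,13}; accept 1 in set

Answer: ACCEPT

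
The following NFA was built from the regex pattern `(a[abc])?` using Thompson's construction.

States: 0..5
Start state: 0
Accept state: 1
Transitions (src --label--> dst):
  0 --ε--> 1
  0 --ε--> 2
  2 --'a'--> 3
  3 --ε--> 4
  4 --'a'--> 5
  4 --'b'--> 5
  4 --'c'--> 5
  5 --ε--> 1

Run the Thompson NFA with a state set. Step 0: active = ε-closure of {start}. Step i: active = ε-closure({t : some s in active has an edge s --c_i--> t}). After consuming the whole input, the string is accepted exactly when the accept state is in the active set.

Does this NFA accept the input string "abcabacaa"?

Answer: REJECT

Derivation:
initial (ε-close {0}): {0,1,2}
'a' @ 1: {3,4}
'b' @ 2: {1,5}  (accept∈set)
'c' @ 3: {}  — no active states
rest 'abacaa' ignored (set empty)
end set {} — state 1 not in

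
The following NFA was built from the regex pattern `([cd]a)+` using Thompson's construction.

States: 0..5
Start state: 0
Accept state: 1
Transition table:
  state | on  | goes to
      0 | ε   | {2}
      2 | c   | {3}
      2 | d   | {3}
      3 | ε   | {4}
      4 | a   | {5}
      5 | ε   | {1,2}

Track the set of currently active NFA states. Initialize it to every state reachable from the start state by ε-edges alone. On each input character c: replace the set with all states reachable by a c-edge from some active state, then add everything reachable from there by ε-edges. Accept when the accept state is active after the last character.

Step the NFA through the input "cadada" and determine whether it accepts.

initial (ε-close {0}): {0,2}
'c' @ 1: {3,4}
'a' @ 2: {1,2,5}  [accepting]
'd' @ 3: {3,4}
'a' @ 4: {1,2,5}  [accepting]
'd' @ 5: {3,4}
'a' @ 6: {1,2,5}  [accepting]
after full input: {1,2,5}  (accept=1 in)

Answer: ACCEPT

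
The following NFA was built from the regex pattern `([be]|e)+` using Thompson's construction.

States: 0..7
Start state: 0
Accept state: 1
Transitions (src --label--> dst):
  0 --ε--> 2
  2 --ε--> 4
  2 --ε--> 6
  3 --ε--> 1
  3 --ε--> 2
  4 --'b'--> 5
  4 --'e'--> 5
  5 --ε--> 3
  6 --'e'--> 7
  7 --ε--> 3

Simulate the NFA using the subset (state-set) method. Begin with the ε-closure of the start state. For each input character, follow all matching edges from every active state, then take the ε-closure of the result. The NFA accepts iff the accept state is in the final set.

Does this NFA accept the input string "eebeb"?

initial (ε-close {0}): {0,2,4,6}
'e' @ 1: {1,2,3,4,5,6,7}  (accept∈set)
'e' @ 2: {1,2,3,4,5,6,7}  (accept∈set)
'b' @ 3: {1,2,3,4,5,6}  (accept∈set)
'e' @ 4: {1,2,3,4,5,6,7}  (accept∈set)
'b' @ 5: {1,2,3,4,5,6}  (accept∈set)
after full input: {1,2,3,4,5,6}  (accept=1 in)

Answer: ACCEPT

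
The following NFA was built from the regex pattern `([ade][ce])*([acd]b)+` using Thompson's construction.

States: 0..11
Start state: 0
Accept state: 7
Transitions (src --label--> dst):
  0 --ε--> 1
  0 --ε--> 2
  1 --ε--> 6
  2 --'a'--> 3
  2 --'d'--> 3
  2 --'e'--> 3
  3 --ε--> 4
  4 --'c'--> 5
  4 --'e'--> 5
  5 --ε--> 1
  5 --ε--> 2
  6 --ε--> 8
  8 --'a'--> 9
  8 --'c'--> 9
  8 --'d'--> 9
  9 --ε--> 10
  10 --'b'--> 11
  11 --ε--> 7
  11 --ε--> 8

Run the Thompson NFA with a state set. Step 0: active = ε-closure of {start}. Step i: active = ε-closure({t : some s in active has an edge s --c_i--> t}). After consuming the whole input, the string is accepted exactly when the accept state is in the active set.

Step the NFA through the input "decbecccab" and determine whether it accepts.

start: ε-closure({0}) = {0,1,2,6,8}
'd' @ 1: {3,4,9,10}
'e' @ 2: {1,2,5,6,8}
'c' @ 3: {9,10}
'b' @ 4: {7,8,11}  (accept∈set)
'e' @ 5: {}  — no active states
rest 'cccab' ignored (set empty)
after full input: {}  (accept=7 not in)

Answer: REJECT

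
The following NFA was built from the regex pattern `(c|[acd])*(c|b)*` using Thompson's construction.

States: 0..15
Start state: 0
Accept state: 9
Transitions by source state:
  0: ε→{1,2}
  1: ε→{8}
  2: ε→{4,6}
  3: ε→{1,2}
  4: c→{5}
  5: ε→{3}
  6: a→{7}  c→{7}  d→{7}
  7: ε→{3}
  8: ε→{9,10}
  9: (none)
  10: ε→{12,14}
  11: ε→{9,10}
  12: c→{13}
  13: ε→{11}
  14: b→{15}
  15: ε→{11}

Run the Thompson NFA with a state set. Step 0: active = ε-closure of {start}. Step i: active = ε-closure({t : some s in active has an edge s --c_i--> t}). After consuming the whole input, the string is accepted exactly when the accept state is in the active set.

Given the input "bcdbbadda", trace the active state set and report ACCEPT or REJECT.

Answer: REJECT

Derivation:
S₀ = ε-closure({0}) = {0,1,2,4,6,8,9,10,12,14}
'b' @ 1: {9,10,11,12,14,15}  (accept∈set)
'c' @ 2: {9,10,11,12,13,14}  (accept∈set)
'd' @ 3: {}  — state set empty
rest 'bbadda' ignored (set empty)
final: {}; accept 9 not in set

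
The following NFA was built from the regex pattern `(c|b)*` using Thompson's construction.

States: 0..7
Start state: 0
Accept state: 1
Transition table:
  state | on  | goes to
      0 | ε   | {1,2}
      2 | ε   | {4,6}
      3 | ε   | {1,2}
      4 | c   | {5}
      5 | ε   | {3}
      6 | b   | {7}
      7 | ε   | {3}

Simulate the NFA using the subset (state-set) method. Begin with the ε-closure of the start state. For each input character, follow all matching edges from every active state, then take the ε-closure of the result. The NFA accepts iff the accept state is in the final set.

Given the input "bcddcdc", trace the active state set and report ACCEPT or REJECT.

Answer: REJECT

Derivation:
start: ε-closure({0}) = {0,1,2,4,6}
'b' @ 1: {1,2,3,4,6,7}  [accepting]
'c' @ 2: {1,2,3,4,5,6}  [accepting]
'd' @ 3: {}  — no active states
rest 'dcdc' ignored (set empty)
after full input: {}  (accept=1 not in)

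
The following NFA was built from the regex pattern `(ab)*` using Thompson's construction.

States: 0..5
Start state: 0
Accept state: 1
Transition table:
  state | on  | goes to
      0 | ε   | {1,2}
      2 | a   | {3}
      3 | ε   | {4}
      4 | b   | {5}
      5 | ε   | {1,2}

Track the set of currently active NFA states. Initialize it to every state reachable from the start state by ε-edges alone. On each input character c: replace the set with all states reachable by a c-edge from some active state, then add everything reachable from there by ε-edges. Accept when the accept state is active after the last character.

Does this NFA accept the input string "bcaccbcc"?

S₀ = ε-closure({0}) = {0,1,2}
'b' @ 1: {}  — dead — no transitions
rest 'caccbcc' ignored (set empty)
end set {} — state 1 not in

Answer: REJECT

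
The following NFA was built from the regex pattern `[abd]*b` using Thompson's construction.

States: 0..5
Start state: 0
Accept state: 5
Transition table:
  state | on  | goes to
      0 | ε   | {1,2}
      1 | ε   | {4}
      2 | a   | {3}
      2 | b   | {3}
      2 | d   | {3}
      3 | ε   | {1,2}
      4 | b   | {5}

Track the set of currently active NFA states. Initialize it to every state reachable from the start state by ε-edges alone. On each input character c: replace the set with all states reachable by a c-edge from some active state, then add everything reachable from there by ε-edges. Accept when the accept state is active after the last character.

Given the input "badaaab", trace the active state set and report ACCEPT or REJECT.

start: ε-closure({0}) = {0,1,2,4}
'b' @ 1: {1,2,3,4,5}  [accepting]
'a' @ 2: {1,2,3,4}
'd' @ 3: {1,2,3,4}
'a' @ 4: {1,2,3,4}
'a' @ 5: {1,2,3,4}
'a' @ 6: {1,2,3,4}
'b' @ 7: {1,2,3,4,5}  [accepting]
final: {1,2,3,4,5}; accept 5 in set

Answer: ACCEPT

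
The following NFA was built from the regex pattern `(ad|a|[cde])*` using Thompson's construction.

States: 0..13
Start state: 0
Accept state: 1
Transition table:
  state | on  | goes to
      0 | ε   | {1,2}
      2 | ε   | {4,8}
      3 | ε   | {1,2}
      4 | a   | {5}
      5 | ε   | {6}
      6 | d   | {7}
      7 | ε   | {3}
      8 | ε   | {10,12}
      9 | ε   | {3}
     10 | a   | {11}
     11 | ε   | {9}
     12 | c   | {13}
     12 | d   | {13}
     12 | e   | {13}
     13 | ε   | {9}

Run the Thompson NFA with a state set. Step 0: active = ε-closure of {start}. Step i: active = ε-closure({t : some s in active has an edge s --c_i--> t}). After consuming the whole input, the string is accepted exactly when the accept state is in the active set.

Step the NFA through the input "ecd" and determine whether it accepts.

Answer: ACCEPT

Steps:
start: ε-closure({0}) = {0,1,2,4,8,10,12}
'e' @ 1: {1,2,3,4,8,9,10,12,13}  (accept∈set)
'c' @ 2: {1,2,3,4,8,9,10,12,13}  (accept∈set)
'd' @ 3: {1,2,3,4,8,9,10,12,13}  (accept∈set)
after full input: {1,2,3,4,8,9,10,12,13}  (accept=1 in)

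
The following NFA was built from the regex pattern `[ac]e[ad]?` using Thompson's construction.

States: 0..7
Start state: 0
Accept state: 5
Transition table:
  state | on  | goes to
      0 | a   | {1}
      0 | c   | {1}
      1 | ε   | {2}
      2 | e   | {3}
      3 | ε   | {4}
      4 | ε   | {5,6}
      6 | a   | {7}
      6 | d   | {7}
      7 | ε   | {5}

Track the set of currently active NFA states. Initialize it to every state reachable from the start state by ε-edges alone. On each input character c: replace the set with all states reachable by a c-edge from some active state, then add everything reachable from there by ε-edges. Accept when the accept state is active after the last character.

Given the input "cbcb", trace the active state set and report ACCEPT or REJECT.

initial (ε-close {0}): {0}
'c' @ 1: {1,2}
'b' @ 2: {}  — dead — no transitions
rest 'cb' ignored (set empty)
after full input: {}  (accept=5 not in)

Answer: REJECT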